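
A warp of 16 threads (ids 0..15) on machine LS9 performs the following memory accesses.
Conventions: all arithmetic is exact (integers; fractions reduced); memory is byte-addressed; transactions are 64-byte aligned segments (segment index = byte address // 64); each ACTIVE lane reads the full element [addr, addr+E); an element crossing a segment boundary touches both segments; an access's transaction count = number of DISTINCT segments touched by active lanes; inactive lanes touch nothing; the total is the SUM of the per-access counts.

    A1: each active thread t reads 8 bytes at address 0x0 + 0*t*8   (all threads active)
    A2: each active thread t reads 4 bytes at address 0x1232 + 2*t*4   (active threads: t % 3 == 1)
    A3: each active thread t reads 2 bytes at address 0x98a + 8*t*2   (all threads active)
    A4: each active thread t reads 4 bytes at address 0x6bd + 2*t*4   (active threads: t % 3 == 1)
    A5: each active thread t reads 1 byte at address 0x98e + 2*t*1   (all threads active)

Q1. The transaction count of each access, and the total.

A1: 1 transaction
A2: 3 transactions
A3: 4 transactions
A4: 2 transactions
A5: 1 transaction

Answer: 1,3,4,2,1; total 11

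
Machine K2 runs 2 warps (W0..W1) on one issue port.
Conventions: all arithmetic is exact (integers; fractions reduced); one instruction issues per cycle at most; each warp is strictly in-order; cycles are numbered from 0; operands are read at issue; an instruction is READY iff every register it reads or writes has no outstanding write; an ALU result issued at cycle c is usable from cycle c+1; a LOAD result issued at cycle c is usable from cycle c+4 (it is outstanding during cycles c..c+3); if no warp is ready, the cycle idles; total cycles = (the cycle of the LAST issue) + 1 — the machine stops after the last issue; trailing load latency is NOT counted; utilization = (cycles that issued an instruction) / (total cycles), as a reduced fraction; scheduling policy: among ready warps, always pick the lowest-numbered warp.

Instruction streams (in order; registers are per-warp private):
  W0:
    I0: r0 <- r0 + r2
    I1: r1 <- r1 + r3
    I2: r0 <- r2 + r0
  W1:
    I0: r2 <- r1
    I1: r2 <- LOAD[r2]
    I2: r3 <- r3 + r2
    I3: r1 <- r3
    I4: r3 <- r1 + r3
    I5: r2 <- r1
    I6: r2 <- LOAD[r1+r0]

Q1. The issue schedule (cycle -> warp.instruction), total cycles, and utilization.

cycle 0: W0.I0
cycle 1: W0.I1
cycle 2: W0.I2
cycle 3: W1.I0
cycle 4: W1.I1
cycle 5: idle
cycle 6: idle
cycle 7: idle
cycle 8: W1.I2
cycle 9: W1.I3
cycle 10: W1.I4
cycle 11: W1.I5
cycle 12: W1.I6

Answer: 13 cycles, utilization 10/13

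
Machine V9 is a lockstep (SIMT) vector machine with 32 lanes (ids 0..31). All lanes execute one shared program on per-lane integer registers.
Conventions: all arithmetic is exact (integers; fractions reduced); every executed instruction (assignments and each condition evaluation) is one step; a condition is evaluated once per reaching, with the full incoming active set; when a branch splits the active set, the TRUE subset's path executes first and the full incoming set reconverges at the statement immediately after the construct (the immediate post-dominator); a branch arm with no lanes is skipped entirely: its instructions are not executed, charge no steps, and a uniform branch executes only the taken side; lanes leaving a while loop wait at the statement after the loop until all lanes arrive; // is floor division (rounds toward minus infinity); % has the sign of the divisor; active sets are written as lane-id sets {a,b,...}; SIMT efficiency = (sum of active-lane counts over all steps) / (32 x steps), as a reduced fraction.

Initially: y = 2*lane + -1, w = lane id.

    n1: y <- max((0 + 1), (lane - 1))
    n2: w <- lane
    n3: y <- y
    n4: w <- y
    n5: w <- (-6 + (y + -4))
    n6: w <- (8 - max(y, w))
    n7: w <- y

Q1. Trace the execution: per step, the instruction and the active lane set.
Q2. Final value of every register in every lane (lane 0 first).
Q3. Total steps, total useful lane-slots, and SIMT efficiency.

step 0: y <- max((0 + 1), (lane - 1)) {0,1,2,3,4,5,6,7,8,9,10,11,12,13,14,15,16,17,18,19,20,21,22,23,24,25,26,27,28,29,30,31}
step 1: w <- lane                    {0,1,2,3,4,5,6,7,8,9,10,11,12,13,14,15,16,17,18,19,20,21,22,23,24,25,26,27,28,29,30,31}
step 2: y <- y                       {0,1,2,3,4,5,6,7,8,9,10,11,12,13,14,15,16,17,18,19,20,21,22,23,24,25,26,27,28,29,30,31}
step 3: w <- y                       {0,1,2,3,4,5,6,7,8,9,10,11,12,13,14,15,16,17,18,19,20,21,22,23,24,25,26,27,28,29,30,31}
step 4: w <- (-6 + (y + -4))         {0,1,2,3,4,5,6,7,8,9,10,11,12,13,14,15,16,17,18,19,20,21,22,23,24,25,26,27,28,29,30,31}
step 5: w <- (8 - max(y, w))         {0,1,2,3,4,5,6,7,8,9,10,11,12,13,14,15,16,17,18,19,20,21,22,23,24,25,26,27,28,29,30,31}
step 6: w <- y                       {0,1,2,3,4,5,6,7,8,9,10,11,12,13,14,15,16,17,18,19,20,21,22,23,24,25,26,27,28,29,30,31}

Answer: 7 steps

y: 1,1,1,2,3,4,5,6,7,8,9,10,11,12,13,14,15,16,17,18,19,20,21,22,23,24,25,26,27,28,29,30
w: 1,1,1,2,3,4,5,6,7,8,9,10,11,12,13,14,15,16,17,18,19,20,21,22,23,24,25,26,27,28,29,30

steps = 7; useful = 224; efficiency = 224/224 = 1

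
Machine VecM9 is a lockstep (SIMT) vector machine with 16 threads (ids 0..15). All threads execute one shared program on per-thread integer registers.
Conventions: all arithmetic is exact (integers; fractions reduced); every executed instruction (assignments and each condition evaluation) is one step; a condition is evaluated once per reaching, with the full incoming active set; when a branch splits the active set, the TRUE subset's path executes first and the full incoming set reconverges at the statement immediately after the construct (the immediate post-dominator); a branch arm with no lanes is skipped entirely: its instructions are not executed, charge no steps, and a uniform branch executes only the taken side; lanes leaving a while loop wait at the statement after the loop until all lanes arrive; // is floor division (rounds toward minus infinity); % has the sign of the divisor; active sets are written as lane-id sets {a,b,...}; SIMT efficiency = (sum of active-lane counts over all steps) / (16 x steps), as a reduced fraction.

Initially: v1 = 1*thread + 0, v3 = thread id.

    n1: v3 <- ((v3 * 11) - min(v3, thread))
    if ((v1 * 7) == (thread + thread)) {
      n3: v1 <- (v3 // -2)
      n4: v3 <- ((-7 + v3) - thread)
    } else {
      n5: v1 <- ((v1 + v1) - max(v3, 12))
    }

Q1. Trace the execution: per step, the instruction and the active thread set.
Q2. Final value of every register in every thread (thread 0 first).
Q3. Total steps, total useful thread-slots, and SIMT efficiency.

step 0: v3 <- ((v3 * 11) - min(v3, thread)) {0,1,2,3,4,5,6,7,8,9,10,11,12,13,14,15}
step 1: eval ((v1 * 7) == (thread + thread)) {0,1,2,3,4,5,6,7,8,9,10,11,12,13,14,15}
step 2: v1 <- (v3 // -2)             {0}
step 3: v3 <- ((-7 + v3) - thread)   {0}
step 4: v1 <- ((v1 + v1) - max(v3, 12)) {1,2,3,4,5,6,7,8,9,10,11,12,13,14,15}

Answer: 5 steps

v1: 0,-10,-16,-24,-32,-40,-48,-56,-64,-72,-80,-88,-96,-104,-112,-120
v3: -7,10,20,30,40,50,60,70,80,90,100,110,120,130,140,150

steps = 5; useful = 49; efficiency = 49/80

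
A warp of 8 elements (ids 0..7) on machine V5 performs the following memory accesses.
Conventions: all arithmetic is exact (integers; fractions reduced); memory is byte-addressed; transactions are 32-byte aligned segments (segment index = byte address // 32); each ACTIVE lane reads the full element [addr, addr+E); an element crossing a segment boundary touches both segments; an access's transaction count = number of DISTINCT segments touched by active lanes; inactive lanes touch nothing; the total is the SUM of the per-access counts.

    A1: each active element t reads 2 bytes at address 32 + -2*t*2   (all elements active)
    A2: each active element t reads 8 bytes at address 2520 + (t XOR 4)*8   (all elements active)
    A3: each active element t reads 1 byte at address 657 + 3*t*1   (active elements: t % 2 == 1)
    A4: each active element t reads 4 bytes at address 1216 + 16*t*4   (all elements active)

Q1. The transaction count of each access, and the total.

A1: 2 transactions
A2: 3 transactions
A3: 2 transactions
A4: 8 transactions

Answer: 2,3,2,8; total 15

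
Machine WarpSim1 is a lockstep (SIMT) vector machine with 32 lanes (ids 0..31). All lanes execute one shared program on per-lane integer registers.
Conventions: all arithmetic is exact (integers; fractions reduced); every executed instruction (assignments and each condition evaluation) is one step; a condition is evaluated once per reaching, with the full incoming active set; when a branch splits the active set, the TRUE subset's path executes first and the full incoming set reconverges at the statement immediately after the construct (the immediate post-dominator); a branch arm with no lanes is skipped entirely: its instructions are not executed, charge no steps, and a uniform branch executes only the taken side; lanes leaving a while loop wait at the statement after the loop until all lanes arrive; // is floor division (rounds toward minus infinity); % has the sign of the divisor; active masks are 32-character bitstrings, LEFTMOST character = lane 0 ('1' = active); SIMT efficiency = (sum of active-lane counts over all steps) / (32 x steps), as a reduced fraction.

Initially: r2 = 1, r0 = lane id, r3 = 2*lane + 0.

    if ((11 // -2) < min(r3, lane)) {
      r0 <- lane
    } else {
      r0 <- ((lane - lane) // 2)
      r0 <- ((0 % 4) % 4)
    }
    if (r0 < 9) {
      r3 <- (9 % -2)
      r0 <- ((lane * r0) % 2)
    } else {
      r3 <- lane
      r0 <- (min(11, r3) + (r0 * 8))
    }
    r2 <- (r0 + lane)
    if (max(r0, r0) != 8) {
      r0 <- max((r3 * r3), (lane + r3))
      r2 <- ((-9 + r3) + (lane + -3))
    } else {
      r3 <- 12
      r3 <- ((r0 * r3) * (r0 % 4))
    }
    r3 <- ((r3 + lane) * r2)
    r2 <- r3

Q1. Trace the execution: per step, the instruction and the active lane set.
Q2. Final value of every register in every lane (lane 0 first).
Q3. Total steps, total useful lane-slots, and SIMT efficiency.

step 0: eval ((11 // -2) < min(r3, lane)) 11111111111111111111111111111111
step 1: r0 <- lane                   11111111111111111111111111111111
step 2: eval (r0 < 9)                11111111111111111111111111111111
step 3: r3 <- (9 % -2)               11111111100000000000000000000000
step 4: r0 <- ((lane * r0) % 2)      11111111100000000000000000000000
step 5: r3 <- lane                   00000000011111111111111111111111
step 6: r0 <- (min(11, r3) + (r0 * 8)) 00000000011111111111111111111111
step 7: r2 <- (r0 + lane)            11111111111111111111111111111111
step 8: eval (max(r0, r0) != 8)      11111111111111111111111111111111
step 9: r0 <- max((r3 * r3), (lane + r3)) 11111111111111111111111111111111
step 10: r2 <- ((-9 + r3) + (lane + -3)) 11111111111111111111111111111111
step 11: r3 <- ((r3 + lane) * r2)     11111111111111111111111111111111
step 12: r2 <- r3                     11111111111111111111111111111111

Answer: 13 steps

r2: 13,0,-11,-20,-27,-32,-35,-36,-35,108,160,220,288,364,448,540,640,748,864,988,1120,1260,1408,1564,1728,1900,2080,2268,2464,2668,2880,3100
r0: 1,1,1,2,3,4,5,6,7,81,100,121,144,169,196,225,256,289,324,361,400,441,484,529,576,625,676,729,784,841,900,961
r3: 13,0,-11,-20,-27,-32,-35,-36,-35,108,160,220,288,364,448,540,640,748,864,988,1120,1260,1408,1564,1728,1900,2080,2268,2464,2668,2880,3100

steps = 13; useful = 352; efficiency = 352/416 = 11/13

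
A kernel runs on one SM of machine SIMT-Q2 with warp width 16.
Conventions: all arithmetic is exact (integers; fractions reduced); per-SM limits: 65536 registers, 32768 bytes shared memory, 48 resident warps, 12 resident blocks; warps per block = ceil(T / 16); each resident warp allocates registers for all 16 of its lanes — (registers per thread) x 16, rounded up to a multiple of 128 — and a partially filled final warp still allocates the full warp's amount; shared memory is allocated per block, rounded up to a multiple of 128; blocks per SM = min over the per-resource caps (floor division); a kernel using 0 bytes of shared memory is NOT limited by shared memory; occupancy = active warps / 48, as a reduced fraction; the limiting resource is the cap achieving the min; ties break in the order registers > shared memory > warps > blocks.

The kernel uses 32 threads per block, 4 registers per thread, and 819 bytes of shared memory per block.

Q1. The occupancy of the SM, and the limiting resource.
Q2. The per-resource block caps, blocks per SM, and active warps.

Answer: occupancy 1/2, limited by blocks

registers: 256 blocks
shared memory: 36 blocks
warps: 24 blocks
blocks: 12 blocks

Answer: 12 blocks, 24 active warps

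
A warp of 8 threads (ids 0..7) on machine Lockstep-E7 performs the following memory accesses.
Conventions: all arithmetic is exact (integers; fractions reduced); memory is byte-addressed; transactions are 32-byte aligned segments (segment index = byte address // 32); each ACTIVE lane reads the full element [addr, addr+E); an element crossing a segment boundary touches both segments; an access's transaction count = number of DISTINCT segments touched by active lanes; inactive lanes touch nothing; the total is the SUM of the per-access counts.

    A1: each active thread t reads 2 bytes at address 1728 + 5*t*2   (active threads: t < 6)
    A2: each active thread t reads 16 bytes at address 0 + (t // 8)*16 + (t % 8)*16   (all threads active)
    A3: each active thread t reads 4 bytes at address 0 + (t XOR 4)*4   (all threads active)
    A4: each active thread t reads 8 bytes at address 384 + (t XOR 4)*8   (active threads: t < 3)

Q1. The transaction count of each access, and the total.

A1: 2 transactions
A2: 4 transactions
A3: 1 transaction
A4: 1 transaction

Answer: 2,4,1,1; total 8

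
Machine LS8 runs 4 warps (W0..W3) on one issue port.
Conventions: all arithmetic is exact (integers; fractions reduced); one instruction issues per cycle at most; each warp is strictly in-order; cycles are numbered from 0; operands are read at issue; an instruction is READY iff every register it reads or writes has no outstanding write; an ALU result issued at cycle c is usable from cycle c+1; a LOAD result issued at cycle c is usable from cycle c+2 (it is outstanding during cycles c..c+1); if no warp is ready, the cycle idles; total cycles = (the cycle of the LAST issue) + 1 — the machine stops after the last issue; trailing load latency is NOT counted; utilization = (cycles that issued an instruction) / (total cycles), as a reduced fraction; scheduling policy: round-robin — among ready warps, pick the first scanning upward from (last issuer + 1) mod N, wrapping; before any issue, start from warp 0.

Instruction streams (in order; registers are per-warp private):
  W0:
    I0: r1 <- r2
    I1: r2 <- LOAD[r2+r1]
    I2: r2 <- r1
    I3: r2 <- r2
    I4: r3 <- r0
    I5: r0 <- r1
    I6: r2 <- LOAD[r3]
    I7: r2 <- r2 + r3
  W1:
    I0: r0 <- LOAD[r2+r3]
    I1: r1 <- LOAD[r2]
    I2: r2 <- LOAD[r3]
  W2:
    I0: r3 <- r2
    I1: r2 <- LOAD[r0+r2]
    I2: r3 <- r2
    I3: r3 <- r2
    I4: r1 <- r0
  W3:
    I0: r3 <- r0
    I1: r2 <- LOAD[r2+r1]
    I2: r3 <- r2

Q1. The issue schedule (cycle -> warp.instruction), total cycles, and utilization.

cycle 0: W0.I0
cycle 1: W1.I0
cycle 2: W2.I0
cycle 3: W3.I0
cycle 4: W0.I1
cycle 5: W1.I1
cycle 6: W2.I1
cycle 7: W3.I1
cycle 8: W0.I2
cycle 9: W1.I2
cycle 10: W2.I2
cycle 11: W3.I2
cycle 12: W0.I3
cycle 13: W2.I3
cycle 14: W0.I4
cycle 15: W2.I4
cycle 16: W0.I5
cycle 17: W0.I6
cycle 18: idle
cycle 19: W0.I7

Answer: 20 cycles, utilization 19/20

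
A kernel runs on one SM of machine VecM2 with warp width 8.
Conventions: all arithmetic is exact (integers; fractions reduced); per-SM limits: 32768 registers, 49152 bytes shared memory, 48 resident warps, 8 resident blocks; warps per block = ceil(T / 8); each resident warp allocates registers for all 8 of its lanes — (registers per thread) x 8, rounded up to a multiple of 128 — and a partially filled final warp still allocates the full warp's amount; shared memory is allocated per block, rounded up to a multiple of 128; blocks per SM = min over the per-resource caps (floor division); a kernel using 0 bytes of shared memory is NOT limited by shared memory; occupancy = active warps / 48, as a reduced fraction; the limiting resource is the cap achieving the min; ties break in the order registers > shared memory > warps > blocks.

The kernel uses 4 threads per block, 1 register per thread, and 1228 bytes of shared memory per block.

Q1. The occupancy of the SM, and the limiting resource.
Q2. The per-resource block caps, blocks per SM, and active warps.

Answer: occupancy 1/6, limited by blocks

registers: 256 blocks
shared memory: 38 blocks
warps: 48 blocks
blocks: 8 blocks

Answer: 8 blocks, 8 active warps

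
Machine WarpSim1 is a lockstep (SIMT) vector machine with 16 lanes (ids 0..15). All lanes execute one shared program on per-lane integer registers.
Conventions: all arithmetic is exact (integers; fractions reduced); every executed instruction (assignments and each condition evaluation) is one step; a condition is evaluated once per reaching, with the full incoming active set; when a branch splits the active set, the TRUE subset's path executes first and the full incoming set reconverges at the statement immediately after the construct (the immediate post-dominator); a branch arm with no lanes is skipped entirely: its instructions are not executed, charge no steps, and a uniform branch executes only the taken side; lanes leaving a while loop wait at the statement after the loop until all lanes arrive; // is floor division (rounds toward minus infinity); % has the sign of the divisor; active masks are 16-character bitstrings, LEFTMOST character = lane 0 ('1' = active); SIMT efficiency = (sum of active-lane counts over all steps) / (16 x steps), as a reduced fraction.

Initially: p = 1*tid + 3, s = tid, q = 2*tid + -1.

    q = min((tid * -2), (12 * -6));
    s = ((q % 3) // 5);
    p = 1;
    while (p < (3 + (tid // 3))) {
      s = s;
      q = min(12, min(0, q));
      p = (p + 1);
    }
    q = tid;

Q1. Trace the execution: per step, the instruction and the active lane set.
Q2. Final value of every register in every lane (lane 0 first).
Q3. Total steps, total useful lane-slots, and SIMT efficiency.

step 0: q <- min((tid * -2), (12 * -6)) 1111111111111111
step 1: s <- ((q % 3) // 5)          1111111111111111
step 2: p <- 1                       1111111111111111
step 3: eval (p < (3 + (tid // 3)))  1111111111111111
step 4: s <- s                       1111111111111111
step 5: q <- min(12, min(0, q))      1111111111111111
step 6: p <- (p + 1)                 1111111111111111
step 7: eval (p < (3 + (tid // 3)))  1111111111111111
step 8: s <- s                       1111111111111111
step 9: q <- min(12, min(0, q))      1111111111111111
step 10: p <- (p + 1)                 1111111111111111
step 11: eval (p < (3 + (tid // 3)))  1111111111111111
step 12: s <- s                       0001111111111111
step 13: q <- min(12, min(0, q))      0001111111111111
step 14: p <- (p + 1)                 0001111111111111
step 15: eval (p < (3 + (tid // 3)))  0001111111111111
step 16: s <- s                       0000001111111111
step 17: q <- min(12, min(0, q))      0000001111111111
step 18: p <- (p + 1)                 0000001111111111
step 19: eval (p < (3 + (tid // 3)))  0000001111111111
step 20: s <- s                       0000000001111111
step 21: q <- min(12, min(0, q))      0000000001111111
step 22: p <- (p + 1)                 0000000001111111
step 23: eval (p < (3 + (tid // 3)))  0000000001111111
step 24: s <- s                       0000000000001111
step 25: q <- min(12, min(0, q))      0000000000001111
step 26: p <- (p + 1)                 0000000000001111
step 27: eval (p < (3 + (tid // 3)))  0000000000001111
step 28: s <- s                       0000000000000001
step 29: q <- min(12, min(0, q))      0000000000000001
step 30: p <- (p + 1)                 0000000000000001
step 31: eval (p < (3 + (tid // 3)))  0000000000000001
step 32: q <- tid                     1111111111111111

Answer: 33 steps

p: 3,3,3,4,4,4,5,5,5,6,6,6,7,7,7,8
s: 0,0,0,0,0,0,0,0,0,0,0,0,0,0,0,0
q: 0,1,2,3,4,5,6,7,8,9,10,11,12,13,14,15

steps = 33; useful = 348; efficiency = 348/528 = 29/44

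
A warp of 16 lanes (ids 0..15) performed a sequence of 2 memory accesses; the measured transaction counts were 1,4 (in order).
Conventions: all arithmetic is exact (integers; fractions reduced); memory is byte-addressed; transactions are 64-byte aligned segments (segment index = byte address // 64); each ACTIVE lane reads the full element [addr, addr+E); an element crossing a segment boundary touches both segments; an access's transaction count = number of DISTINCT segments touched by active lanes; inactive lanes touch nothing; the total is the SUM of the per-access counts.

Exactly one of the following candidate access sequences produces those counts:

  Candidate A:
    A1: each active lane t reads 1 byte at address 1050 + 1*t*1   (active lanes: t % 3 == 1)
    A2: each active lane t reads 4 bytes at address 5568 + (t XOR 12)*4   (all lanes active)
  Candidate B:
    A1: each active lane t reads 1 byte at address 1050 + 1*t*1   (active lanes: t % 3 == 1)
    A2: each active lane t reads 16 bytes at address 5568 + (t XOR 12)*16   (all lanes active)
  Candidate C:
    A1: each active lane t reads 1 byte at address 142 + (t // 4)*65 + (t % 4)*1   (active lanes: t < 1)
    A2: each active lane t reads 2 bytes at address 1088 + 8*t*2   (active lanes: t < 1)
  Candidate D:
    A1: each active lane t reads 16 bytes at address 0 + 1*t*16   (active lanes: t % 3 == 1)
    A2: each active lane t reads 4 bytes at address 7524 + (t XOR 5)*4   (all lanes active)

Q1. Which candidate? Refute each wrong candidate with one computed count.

A: A2 gives 1 transaction, not 4
C: A2 gives 1 transaction, not 4
D: A1 gives 4 transactions, not 1
B: all counts match (1,4)

Answer: B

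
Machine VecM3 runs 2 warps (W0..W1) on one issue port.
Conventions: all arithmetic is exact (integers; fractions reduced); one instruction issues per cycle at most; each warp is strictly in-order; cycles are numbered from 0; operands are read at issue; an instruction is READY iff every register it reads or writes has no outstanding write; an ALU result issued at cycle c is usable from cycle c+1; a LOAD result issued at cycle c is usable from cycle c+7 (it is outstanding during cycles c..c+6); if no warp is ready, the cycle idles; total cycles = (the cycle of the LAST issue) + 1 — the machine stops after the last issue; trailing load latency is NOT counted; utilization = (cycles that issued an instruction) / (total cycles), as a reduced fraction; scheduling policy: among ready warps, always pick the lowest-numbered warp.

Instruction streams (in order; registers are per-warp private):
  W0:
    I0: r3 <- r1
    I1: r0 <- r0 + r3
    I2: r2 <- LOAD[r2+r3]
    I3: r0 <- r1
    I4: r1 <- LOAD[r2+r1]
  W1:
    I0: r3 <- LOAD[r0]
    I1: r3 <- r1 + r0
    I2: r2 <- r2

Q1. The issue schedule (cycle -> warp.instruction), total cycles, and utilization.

cycle 0: W0.I0
cycle 1: W0.I1
cycle 2: W0.I2
cycle 3: W0.I3
cycle 4: W1.I0
cycle 5: idle
cycle 6: idle
cycle 7: idle
cycle 8: idle
cycle 9: W0.I4
cycle 10: idle
cycle 11: W1.I1
cycle 12: W1.I2

Answer: 13 cycles, utilization 8/13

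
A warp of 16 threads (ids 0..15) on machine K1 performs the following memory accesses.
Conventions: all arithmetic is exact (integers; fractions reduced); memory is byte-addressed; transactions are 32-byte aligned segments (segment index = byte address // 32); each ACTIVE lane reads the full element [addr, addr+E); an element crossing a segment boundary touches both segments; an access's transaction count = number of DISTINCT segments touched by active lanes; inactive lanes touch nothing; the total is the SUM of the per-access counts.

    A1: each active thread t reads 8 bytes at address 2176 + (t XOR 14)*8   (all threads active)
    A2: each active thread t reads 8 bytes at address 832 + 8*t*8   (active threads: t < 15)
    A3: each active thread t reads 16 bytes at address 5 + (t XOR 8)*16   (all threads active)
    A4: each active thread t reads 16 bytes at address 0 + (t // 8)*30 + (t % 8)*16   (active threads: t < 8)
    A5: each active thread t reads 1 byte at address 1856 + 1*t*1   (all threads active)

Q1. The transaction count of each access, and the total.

A1: 4 transactions
A2: 15 transactions
A3: 9 transactions
A4: 4 transactions
A5: 1 transaction

Answer: 4,15,9,4,1; total 33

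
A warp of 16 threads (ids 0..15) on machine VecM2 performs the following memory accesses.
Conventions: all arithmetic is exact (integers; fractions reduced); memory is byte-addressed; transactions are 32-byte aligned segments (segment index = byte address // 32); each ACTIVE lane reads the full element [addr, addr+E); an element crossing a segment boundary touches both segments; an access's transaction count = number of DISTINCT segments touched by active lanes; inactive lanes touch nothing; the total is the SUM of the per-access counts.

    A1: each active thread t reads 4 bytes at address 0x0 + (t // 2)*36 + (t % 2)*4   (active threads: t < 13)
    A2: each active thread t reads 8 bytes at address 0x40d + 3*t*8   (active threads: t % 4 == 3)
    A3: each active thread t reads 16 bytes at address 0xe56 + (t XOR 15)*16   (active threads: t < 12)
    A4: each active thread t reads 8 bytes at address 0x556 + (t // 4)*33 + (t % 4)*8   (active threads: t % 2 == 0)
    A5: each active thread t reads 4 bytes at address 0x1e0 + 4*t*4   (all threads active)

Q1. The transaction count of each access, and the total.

A1: 7 transactions
A2: 4 transactions
A3: 7 transactions
A4: 5 transactions
A5: 8 transactions

Answer: 7,4,7,5,8; total 31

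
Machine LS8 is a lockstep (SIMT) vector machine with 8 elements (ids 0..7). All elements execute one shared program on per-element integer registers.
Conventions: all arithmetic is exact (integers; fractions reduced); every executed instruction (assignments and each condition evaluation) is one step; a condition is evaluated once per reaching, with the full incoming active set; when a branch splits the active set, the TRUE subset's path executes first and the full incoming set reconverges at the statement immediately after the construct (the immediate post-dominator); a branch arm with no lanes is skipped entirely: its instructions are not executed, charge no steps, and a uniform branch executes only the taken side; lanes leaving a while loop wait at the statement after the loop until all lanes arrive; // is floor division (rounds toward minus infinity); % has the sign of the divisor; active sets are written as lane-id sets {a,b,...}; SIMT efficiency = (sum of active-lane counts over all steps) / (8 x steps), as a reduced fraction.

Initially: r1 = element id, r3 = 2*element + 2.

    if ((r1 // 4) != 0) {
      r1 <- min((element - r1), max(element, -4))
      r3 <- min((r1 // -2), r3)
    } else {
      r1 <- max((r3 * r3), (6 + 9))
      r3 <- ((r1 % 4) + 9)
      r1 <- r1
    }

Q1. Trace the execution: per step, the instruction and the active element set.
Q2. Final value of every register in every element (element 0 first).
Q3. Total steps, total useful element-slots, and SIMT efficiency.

step 0: eval ((r1 // 4) != 0)        {0,1,2,3,4,5,6,7}
step 1: r1 <- min((element - r1), max(element, -4)) {4,5,6,7}
step 2: r3 <- min((r1 // -2), r3)    {4,5,6,7}
step 3: r1 <- max((r3 * r3), (6 + 9)) {0,1,2,3}
step 4: r3 <- ((r1 % 4) + 9)         {0,1,2,3}
step 5: r1 <- r1                     {0,1,2,3}

Answer: 6 steps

r1: 15,16,36,64,0,0,0,0
r3: 12,9,9,9,0,0,0,0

steps = 6; useful = 28; efficiency = 28/48 = 7/12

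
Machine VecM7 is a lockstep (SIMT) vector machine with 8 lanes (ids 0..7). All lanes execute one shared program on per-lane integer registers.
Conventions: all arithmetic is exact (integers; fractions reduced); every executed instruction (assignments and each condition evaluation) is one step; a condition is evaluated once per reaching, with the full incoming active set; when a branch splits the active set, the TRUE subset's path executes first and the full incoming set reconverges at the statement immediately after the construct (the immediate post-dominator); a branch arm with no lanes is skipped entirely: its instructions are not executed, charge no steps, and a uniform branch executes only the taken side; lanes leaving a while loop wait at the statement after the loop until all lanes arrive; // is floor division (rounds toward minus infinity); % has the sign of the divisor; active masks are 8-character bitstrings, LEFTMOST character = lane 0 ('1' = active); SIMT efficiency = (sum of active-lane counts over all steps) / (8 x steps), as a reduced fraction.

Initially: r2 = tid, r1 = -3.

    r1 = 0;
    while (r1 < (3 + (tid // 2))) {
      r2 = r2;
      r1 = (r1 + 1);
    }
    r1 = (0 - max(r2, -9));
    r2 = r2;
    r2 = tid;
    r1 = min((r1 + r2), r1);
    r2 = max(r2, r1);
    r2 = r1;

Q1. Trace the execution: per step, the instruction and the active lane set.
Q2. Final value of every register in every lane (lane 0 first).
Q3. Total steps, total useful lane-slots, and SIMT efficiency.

step 0: r1 <- 0                      11111111
step 1: eval (r1 < (3 + (tid // 2))) 11111111
step 2: r2 <- r2                     11111111
step 3: r1 <- (r1 + 1)               11111111
step 4: eval (r1 < (3 + (tid // 2))) 11111111
step 5: r2 <- r2                     11111111
step 6: r1 <- (r1 + 1)               11111111
step 7: eval (r1 < (3 + (tid // 2))) 11111111
step 8: r2 <- r2                     11111111
step 9: r1 <- (r1 + 1)               11111111
step 10: eval (r1 < (3 + (tid // 2))) 11111111
step 11: r2 <- r2                     00111111
step 12: r1 <- (r1 + 1)               00111111
step 13: eval (r1 < (3 + (tid // 2))) 00111111
step 14: r2 <- r2                     00001111
step 15: r1 <- (r1 + 1)               00001111
step 16: eval (r1 < (3 + (tid // 2))) 00001111
step 17: r2 <- r2                     00000011
step 18: r1 <- (r1 + 1)               00000011
step 19: eval (r1 < (3 + (tid // 2))) 00000011
step 20: r1 <- (0 - max(r2, -9))      11111111
step 21: r2 <- r2                     11111111
step 22: r2 <- tid                    11111111
step 23: r1 <- min((r1 + r2), r1)     11111111
step 24: r2 <- max(r2, r1)            11111111
step 25: r2 <- r1                     11111111

Answer: 26 steps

r2: 0,-1,-2,-3,-4,-5,-6,-7
r1: 0,-1,-2,-3,-4,-5,-6,-7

steps = 26; useful = 172; efficiency = 172/208 = 43/52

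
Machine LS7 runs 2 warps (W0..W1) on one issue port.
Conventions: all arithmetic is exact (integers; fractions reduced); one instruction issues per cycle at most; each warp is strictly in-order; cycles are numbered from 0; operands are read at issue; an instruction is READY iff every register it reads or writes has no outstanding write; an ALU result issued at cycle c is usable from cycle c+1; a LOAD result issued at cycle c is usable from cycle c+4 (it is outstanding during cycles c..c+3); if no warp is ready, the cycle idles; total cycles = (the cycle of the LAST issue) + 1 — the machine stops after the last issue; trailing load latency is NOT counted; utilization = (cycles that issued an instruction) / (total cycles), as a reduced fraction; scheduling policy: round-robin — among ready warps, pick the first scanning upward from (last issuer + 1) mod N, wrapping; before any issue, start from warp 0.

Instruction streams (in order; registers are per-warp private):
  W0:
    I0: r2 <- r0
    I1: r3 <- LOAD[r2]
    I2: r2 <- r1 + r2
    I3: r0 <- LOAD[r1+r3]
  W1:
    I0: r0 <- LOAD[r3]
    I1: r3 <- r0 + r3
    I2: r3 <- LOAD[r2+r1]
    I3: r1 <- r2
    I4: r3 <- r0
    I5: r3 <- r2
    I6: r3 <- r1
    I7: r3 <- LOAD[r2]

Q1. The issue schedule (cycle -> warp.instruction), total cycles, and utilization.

cycle 0: W0.I0
cycle 1: W1.I0
cycle 2: W0.I1
cycle 3: W0.I2
cycle 4: idle
cycle 5: W1.I1
cycle 6: W0.I3
cycle 7: W1.I2
cycle 8: W1.I3
cycle 9: idle
cycle 10: idle
cycle 11: W1.I4
cycle 12: W1.I5
cycle 13: W1.I6
cycle 14: W1.I7

Answer: 15 cycles, utilization 4/5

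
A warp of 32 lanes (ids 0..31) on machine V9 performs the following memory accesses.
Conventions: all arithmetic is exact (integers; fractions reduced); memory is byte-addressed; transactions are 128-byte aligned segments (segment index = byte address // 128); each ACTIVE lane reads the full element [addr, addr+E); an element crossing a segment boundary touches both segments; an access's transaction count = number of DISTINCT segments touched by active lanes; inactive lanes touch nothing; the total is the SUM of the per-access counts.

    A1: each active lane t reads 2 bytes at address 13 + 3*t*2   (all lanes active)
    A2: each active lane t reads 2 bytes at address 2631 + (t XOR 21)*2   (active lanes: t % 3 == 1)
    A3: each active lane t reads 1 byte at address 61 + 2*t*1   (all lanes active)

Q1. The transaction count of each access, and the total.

A1: 2 transactions
A2: 2 transactions
A3: 1 transaction

Answer: 2,2,1; total 5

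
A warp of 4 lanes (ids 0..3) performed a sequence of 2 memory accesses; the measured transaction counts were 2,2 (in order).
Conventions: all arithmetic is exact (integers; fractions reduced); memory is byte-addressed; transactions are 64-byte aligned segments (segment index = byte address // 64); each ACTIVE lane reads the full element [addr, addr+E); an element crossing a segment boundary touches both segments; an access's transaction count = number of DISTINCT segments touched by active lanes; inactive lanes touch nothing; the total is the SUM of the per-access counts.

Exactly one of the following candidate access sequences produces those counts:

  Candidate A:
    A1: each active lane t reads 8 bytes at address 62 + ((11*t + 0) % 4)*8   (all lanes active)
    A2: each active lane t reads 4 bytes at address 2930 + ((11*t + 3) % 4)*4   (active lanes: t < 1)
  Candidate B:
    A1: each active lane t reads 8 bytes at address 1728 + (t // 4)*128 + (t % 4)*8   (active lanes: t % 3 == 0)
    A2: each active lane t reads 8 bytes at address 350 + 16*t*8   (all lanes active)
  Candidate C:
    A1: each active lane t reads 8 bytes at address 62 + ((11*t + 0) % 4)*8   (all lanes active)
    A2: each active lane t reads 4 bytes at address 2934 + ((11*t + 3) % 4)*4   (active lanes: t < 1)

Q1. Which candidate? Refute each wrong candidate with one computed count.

B: A1 gives 1 transaction, not 2
C: A2 gives 1 transaction, not 2
A: all counts match (2,2)

Answer: A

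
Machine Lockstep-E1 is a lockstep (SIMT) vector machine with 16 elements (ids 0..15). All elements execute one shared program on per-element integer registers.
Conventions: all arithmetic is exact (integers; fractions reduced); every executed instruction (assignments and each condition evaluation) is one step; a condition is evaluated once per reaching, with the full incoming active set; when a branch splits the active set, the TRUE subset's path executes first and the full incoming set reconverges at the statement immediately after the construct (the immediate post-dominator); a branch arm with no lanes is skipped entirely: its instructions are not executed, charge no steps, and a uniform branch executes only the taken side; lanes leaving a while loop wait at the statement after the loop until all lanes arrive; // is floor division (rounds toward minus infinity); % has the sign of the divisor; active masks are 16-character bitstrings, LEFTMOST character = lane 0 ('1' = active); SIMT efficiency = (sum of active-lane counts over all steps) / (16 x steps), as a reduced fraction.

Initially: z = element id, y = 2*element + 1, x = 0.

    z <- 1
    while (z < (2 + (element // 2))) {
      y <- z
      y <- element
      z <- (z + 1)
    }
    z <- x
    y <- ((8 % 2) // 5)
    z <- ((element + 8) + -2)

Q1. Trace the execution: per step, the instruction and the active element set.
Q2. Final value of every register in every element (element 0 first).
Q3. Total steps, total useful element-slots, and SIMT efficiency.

step 0: z <- 1                       1111111111111111
step 1: eval (z < (2 + (element // 2))) 1111111111111111
step 2: y <- z                       1111111111111111
step 3: y <- element                 1111111111111111
step 4: z <- (z + 1)                 1111111111111111
step 5: eval (z < (2 + (element // 2))) 1111111111111111
step 6: y <- z                       0011111111111111
step 7: y <- element                 0011111111111111
step 8: z <- (z + 1)                 0011111111111111
step 9: eval (z < (2 + (element // 2))) 0011111111111111
step 10: y <- z                       0000111111111111
step 11: y <- element                 0000111111111111
step 12: z <- (z + 1)                 0000111111111111
step 13: eval (z < (2 + (element // 2))) 0000111111111111
step 14: y <- z                       0000001111111111
step 15: y <- element                 0000001111111111
step 16: z <- (z + 1)                 0000001111111111
step 17: eval (z < (2 + (element // 2))) 0000001111111111
step 18: y <- z                       0000000011111111
step 19: y <- element                 0000000011111111
step 20: z <- (z + 1)                 0000000011111111
step 21: eval (z < (2 + (element // 2))) 0000000011111111
step 22: y <- z                       0000000000111111
step 23: y <- element                 0000000000111111
step 24: z <- (z + 1)                 0000000000111111
step 25: eval (z < (2 + (element // 2))) 0000000000111111
step 26: y <- z                       0000000000001111
step 27: y <- element                 0000000000001111
step 28: z <- (z + 1)                 0000000000001111
step 29: eval (z < (2 + (element // 2))) 0000000000001111
step 30: y <- z                       0000000000000011
step 31: y <- element                 0000000000000011
step 32: z <- (z + 1)                 0000000000000011
step 33: eval (z < (2 + (element // 2))) 0000000000000011
step 34: z <- x                       1111111111111111
step 35: y <- ((8 % 2) // 5)          1111111111111111
step 36: z <- ((element + 8) + -2)    1111111111111111

Answer: 37 steps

z: 6,7,8,9,10,11,12,13,14,15,16,17,18,19,20,21
y: 0,0,0,0,0,0,0,0,0,0,0,0,0,0,0,0
x: 0,0,0,0,0,0,0,0,0,0,0,0,0,0,0,0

steps = 37; useful = 368; efficiency = 368/592 = 23/37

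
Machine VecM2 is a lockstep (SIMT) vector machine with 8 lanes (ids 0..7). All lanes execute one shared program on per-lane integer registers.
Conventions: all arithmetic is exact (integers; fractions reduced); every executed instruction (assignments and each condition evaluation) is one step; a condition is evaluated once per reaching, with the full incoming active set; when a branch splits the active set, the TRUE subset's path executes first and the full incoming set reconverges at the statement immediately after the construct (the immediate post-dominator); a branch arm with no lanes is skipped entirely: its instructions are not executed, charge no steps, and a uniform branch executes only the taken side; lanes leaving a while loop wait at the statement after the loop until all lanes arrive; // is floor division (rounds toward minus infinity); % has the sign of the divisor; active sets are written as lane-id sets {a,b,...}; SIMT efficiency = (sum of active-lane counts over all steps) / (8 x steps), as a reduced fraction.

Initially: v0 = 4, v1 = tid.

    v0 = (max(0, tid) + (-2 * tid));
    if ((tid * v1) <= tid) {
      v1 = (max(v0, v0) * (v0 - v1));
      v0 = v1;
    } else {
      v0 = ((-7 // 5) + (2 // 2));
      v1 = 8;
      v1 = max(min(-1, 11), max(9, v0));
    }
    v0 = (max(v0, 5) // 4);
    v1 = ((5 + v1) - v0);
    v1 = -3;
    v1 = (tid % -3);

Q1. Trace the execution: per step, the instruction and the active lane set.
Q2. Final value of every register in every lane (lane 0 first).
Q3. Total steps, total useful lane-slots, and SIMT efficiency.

step 0: v0 <- (max(0, tid) + (-2 * tid)) {0,1,2,3,4,5,6,7}
step 1: eval ((tid * v1) <= tid)     {0,1,2,3,4,5,6,7}
step 2: v1 <- (max(v0, v0) * (v0 - v1)) {0,1}
step 3: v0 <- v1                     {0,1}
step 4: v0 <- ((-7 // 5) + (2 // 2)) {2,3,4,5,6,7}
step 5: v1 <- 8                      {2,3,4,5,6,7}
step 6: v1 <- max(min(-1, 11), max(9, v0)) {2,3,4,5,6,7}
step 7: v0 <- (max(v0, 5) // 4)      {0,1,2,3,4,5,6,7}
step 8: v1 <- ((5 + v1) - v0)        {0,1,2,3,4,5,6,7}
step 9: v1 <- -3                     {0,1,2,3,4,5,6,7}
step 10: v1 <- (tid % -3)             {0,1,2,3,4,5,6,7}

Answer: 11 steps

v0: 1,1,1,1,1,1,1,1
v1: 0,-2,-1,0,-2,-1,0,-2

steps = 11; useful = 70; efficiency = 70/88 = 35/44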